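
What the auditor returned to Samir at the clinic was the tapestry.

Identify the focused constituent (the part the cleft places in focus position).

In a pseudo-cleft "What ... was X", the post-copular constituent X is the focus.
Here the focus is "the tapestry". The backgrounded (presupposed) material includes "the auditor", "to Samir" and "at the clinic".

the tapestry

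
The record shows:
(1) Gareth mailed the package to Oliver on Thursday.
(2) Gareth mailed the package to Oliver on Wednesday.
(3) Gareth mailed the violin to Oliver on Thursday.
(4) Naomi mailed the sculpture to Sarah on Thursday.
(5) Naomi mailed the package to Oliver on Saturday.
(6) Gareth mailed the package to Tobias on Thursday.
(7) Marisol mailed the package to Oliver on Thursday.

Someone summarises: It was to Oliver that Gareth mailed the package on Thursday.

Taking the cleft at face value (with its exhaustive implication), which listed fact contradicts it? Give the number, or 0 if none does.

Focus of the cleft: "Oliver" (the recipient). Presupposed background: same agent, thing, setting (Gareth / the package / on Thursday).
Exhaustivity: Oliver is the only recipient satisfying that background.
Fact (6) shares the background but with recipient = Tobias; exhaustivity is violated.

6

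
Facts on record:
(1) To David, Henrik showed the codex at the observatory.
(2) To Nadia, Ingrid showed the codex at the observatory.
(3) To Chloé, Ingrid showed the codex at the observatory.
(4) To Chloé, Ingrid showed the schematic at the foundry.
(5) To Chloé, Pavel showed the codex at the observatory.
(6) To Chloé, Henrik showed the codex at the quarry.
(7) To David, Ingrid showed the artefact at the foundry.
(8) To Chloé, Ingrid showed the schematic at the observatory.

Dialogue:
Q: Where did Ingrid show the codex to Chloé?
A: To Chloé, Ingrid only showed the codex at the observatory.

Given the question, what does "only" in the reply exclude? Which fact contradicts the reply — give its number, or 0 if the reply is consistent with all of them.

Answering "Where did ...?" puts focus on the setting — here, "at the observatory".
So "only" ranges over settings; the rest (same agent, thing, recipient (Ingrid / the codex / Chloé)) is presupposed.
No fact keeps same agent, thing, recipient (Ingrid / the codex / Chloé) while changing the setting; every other fact differs on something backgrounded. The reply stands.
(Fact (2) would refute a reading with focus on the recipient — but that is not what the question asks.)

0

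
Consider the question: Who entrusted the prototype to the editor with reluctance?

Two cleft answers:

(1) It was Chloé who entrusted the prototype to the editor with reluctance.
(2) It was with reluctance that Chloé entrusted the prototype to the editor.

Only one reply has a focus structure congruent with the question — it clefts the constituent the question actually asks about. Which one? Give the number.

1

The question word "who" targets the subject (agent).
Option (1) clefts "Chloé" — that matches what the question asks about.
Option (2) clefts "with reluctance" — the manner, not what was asked.
So the congruent reply is (1).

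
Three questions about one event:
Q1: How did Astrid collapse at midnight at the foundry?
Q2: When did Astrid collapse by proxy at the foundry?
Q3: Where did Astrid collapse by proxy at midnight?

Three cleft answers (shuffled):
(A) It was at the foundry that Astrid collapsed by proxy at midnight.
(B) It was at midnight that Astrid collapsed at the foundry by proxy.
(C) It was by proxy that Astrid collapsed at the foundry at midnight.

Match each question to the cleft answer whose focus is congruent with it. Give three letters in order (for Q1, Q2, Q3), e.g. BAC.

CBA

Q1 asks about the manner; cleft (C) focuses "by proxy", which is the manner — so Q1 → C.
Q2 asks about the time; cleft (B) focuses "at midnight", which is the time — so Q2 → B.
Q3 asks about the location; cleft (A) focuses "at the foundry", which is the location — so Q3 → A.
Mapping: Q1→C, Q2→B, Q3→A.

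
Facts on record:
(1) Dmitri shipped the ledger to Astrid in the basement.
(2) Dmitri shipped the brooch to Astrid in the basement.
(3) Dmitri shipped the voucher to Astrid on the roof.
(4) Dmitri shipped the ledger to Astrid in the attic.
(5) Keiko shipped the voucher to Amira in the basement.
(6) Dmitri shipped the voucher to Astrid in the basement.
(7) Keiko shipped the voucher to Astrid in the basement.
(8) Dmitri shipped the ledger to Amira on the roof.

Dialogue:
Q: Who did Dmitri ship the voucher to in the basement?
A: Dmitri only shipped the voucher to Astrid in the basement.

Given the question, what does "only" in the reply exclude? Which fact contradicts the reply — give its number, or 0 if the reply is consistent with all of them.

0

Answering "Who did ... to ...?" puts focus on the recipient — here, "Astrid".
So "only" ranges over recipients; the rest (agent = Dmitri, thing = the voucher, setting = in the basement) is presupposed.
No fact keeps agent = Dmitri, thing = the voucher, setting = in the basement while changing the recipient; every other fact differs on something backgrounded. The reply stands.
(Fact (3) would refute a reading with focus on the setting — but that is not what the question asks.)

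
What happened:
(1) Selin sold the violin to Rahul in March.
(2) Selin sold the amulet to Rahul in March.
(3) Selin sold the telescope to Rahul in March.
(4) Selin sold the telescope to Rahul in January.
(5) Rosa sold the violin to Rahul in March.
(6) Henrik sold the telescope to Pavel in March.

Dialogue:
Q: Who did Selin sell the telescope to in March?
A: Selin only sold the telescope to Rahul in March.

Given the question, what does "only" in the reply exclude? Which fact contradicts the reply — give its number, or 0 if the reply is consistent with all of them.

Answering "Who did ... to ...?" puts focus on the recipient — here, "Rahul".
So "only" ranges over recipients; the rest (agent = Selin, thing = the telescope, setting = in March) is presupposed.
No fact keeps agent = Selin, thing = the telescope, setting = in March while changing the recipient; every other fact differs on something backgrounded. The reply stands.
(Fact (4) would refute a reading with focus on the setting — but that is not what the question asks.)

0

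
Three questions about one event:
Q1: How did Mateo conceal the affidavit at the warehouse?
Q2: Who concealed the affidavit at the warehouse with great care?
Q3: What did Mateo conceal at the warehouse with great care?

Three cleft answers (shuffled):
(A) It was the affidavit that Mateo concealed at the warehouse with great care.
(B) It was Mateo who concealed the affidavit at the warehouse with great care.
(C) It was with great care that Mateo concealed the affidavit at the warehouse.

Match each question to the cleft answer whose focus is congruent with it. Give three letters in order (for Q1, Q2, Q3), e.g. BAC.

CBA

Q1 asks about the manner; cleft (C) focuses "with great care", which is the manner — so Q1 → C.
Q2 asks about the subject (agent); cleft (B) focuses "Mateo", which is the subject (agent) — so Q2 → B.
Q3 asks about the direct object; cleft (A) focuses "the affidavit", which is the direct object — so Q3 → A.
Mapping: Q1→C, Q2→B, Q3→A.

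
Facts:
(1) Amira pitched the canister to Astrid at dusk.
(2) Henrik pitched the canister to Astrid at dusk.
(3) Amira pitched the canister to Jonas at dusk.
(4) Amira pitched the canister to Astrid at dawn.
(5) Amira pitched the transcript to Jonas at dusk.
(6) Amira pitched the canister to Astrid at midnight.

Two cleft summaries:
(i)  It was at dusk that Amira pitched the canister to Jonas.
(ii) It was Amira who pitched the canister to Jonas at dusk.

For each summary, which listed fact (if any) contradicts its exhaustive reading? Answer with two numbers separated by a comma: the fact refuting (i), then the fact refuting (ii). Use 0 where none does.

0, 0

(i): focus "at dusk". No fact shares Amira as agent and the canister as thing and Jonas as recipient with a different setting. 0.
(ii): focus "Amira". No fact shares the canister as thing and Jonas as recipient and at dusk as setting with a different agent. 0.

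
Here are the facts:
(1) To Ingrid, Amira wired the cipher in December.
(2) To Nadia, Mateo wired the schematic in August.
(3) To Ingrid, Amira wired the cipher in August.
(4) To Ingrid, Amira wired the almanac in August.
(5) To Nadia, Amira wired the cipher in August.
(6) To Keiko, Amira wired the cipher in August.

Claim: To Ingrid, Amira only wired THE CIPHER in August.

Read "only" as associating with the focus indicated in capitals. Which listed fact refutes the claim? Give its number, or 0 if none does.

4

Focus (in capitals) is "the cipher" — the thing. "Only" excludes alternative things while holding fixed same agent, recipient, setting (Amira / Ingrid / in August).
Fact (4) matches on same agent, recipient, setting (Amira / Ingrid / in August), but has thing = the almanac instead. That refutes the claim.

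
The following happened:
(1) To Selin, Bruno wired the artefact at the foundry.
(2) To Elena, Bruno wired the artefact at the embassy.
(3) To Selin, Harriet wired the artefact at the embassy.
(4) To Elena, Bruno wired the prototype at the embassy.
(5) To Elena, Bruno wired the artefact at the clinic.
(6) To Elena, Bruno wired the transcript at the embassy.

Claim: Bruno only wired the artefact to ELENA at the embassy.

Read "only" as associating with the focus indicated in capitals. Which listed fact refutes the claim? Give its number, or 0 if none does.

The capitals mark "Elena" as focus. So "only" rules out other recipients, with the rest (Bruno as agent and the artefact as thing and at the embassy as setting) as background.
No fact matches Bruno as agent and the artefact as thing and at the embassy as setting with a different recipient — every other fact differs on at least one backgrounded slot. So no fact refutes it.

0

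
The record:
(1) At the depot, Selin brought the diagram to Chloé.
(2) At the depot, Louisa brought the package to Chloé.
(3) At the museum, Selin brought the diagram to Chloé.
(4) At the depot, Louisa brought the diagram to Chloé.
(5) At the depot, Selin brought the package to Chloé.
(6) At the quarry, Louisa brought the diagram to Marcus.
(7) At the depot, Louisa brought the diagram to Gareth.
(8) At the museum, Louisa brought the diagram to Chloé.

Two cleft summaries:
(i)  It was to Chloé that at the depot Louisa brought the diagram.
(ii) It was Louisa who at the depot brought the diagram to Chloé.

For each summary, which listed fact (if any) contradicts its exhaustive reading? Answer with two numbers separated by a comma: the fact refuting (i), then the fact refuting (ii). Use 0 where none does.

7, 1

Summary (i) focuses "Chloé" (the recipient); background agent = Louisa, thing = the diagram, setting = at the depot. Fact (7) matches that background with recipient = Gareth — refutes (i).
Summary (ii) focuses "Louisa" (the agent); background thing = the diagram, recipient = Chloé, setting = at the depot. Fact (1) matches that background with agent = Selin — refutes (ii).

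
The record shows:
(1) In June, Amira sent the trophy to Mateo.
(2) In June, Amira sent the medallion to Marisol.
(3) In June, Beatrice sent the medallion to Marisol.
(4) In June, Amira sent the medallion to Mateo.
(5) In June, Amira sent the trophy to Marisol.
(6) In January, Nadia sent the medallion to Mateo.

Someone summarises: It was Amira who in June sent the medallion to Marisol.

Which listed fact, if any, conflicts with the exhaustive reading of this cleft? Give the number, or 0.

3

The cleft puts "Amira" in focus and presupposes the open proposition with the medallion as thing and Marisol as recipient and in June as setting.
The exhaustive reading says no other agent fits that background.
But fact (3) also has the medallion as thing and Marisol as recipient and in June as setting, with agent = Beatrice — so the exhaustive reading fails.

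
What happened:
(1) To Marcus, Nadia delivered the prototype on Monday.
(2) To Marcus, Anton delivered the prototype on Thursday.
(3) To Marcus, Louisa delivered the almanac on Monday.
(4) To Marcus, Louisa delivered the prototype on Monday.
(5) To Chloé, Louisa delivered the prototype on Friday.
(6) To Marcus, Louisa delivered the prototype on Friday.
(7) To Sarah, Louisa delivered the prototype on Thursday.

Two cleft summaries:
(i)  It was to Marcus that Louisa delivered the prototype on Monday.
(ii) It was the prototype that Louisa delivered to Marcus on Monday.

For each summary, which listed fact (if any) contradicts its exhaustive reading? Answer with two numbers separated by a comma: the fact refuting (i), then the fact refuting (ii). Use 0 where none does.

(i): focus "Marcus". No fact shares same agent, thing, setting (Louisa / the prototype / on Monday) with a different recipient. 0.
(ii): focus "the prototype". Looking for same agent, recipient, setting (Louisa / Marcus / on Monday) with some other thing — fact (3) has the almanac there. Refuted.

0, 3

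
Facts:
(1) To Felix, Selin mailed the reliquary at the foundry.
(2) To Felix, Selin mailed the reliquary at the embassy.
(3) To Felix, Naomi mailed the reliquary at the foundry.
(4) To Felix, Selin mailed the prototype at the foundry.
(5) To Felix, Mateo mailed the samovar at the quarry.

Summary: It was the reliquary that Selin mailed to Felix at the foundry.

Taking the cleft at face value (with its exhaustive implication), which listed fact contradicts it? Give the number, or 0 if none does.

The cleft puts "the reliquary" in focus and presupposes the open proposition with Selin as agent and Felix as recipient and at the foundry as setting.
Exhaustivity: the reliquary is the only thing satisfying that background.
But fact (4) also has Selin as agent and Felix as recipient and at the foundry as setting, with thing = the prototype — so the exhaustive reading fails.

4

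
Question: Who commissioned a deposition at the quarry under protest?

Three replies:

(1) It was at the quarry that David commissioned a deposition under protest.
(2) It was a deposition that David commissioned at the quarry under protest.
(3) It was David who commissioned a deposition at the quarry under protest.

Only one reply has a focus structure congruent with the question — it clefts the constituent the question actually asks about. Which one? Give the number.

The question word "who" targets the subject (agent).
Option (1) clefts "at the quarry" — the location, not what was asked.
Option (2) clefts "a deposition" — the direct object, not what was asked.
Option (3) clefts "David" — that matches what the question asks about.
So the congruent reply is (3).

3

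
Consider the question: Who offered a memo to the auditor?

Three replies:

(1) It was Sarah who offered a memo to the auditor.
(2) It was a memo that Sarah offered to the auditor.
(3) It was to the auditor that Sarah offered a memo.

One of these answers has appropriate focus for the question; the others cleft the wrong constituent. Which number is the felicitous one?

The question word "who" targets the subject (agent).
Option (1) clefts "Sarah" — that matches what the question asks about.
Option (2) clefts "a memo" — the direct object, not what was asked.
Option (3) clefts "to the auditor" — the recipient, not what was asked.
So the congruent reply is (1).

1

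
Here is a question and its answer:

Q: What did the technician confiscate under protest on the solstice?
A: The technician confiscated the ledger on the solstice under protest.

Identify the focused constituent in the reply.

the ledger

The wh-word "what" asks about the direct object.
In the answer, "the technician", "under protest" and "on the solstice" are given — repeated from the question.
The constituent filling the direct object gap is "the ledger"; that is the focus and would carry nuclear stress.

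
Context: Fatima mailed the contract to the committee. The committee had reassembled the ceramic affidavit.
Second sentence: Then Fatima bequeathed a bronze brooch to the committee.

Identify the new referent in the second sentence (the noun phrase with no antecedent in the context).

a bronze brooch

"Fatima" and "the committee" in the second sentence are given — already mentioned in the context.
"a bronze brooch" has no antecedent in the context; it is discourse-new (the indefinite article also signals a new referent).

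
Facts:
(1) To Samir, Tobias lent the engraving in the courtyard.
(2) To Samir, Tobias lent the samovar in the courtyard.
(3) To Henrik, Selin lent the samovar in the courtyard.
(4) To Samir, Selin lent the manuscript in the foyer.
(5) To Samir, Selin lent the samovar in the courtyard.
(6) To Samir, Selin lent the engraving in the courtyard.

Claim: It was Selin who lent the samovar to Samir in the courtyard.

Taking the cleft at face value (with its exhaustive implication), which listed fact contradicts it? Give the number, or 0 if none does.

Focus of the cleft: "Selin" (the agent). Presupposed background: thing = the samovar, recipient = Samir, setting = in the courtyard.
The exhaustive reading says no other agent fits that background.
But fact (2) also has thing = the samovar, recipient = Samir, setting = in the courtyard, with agent = Tobias — so the exhaustive reading fails.

2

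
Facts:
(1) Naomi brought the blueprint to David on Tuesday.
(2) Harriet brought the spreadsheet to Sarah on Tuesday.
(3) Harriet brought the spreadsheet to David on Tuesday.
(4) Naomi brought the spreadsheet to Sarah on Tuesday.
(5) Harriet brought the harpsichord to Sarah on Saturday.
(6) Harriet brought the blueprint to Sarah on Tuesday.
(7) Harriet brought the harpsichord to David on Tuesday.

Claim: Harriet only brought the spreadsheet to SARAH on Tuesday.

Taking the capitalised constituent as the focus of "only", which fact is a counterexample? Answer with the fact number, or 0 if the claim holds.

3

The capitals mark "Sarah" as focus. So "only" rules out other recipients, with the rest (agent = Harriet, thing = the spreadsheet, setting = on Tuesday) as background.
Fact (3) shares the background but differs in recipient (David) — a counterexample.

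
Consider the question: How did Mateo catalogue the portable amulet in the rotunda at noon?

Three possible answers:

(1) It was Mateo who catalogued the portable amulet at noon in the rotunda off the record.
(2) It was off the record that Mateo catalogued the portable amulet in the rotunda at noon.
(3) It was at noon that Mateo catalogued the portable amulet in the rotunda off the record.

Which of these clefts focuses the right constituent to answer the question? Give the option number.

2

The question word "how" targets the manner.
Option (1) clefts "Mateo" — the subject (agent), not what was asked.
Option (2) clefts "off the record" — that matches what the question asks about.
Option (3) clefts "at noon" — the time, not what was asked.
So the congruent reply is (2).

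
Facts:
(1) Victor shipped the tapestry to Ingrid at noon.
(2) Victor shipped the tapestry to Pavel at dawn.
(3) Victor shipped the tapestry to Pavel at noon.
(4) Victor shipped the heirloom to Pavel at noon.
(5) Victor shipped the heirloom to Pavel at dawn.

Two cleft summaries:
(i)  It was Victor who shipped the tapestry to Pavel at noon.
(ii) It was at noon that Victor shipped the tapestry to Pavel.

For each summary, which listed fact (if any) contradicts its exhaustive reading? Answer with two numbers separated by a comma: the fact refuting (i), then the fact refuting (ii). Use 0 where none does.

Summary (i) focuses "Victor" (the agent); background same thing, recipient, setting (the tapestry / Pavel / at noon). No fact matches that background with a different agent, so 0.
Summary (ii) focuses "at noon" (the setting); background same agent, thing, recipient (Victor / the tapestry / Pavel). Fact (2) matches that background with setting = at dawn — refutes (ii).

0, 2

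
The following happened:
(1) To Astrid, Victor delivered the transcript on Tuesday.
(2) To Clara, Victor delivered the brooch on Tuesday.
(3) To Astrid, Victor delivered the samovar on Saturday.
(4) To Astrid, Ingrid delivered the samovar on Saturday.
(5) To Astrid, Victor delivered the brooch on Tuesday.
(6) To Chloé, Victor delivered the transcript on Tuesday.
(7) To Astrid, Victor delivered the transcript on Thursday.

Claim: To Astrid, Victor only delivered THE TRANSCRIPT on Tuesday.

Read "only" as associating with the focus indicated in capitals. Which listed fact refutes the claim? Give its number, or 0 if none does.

Focus (in capitals) is "the transcript" — the thing. "Only" excludes alternative things while holding fixed same agent, recipient, setting (Victor / Astrid / on Tuesday).
Fact (5) matches on same agent, recipient, setting (Victor / Astrid / on Tuesday), but has thing = the brooch instead. That refutes the claim.

5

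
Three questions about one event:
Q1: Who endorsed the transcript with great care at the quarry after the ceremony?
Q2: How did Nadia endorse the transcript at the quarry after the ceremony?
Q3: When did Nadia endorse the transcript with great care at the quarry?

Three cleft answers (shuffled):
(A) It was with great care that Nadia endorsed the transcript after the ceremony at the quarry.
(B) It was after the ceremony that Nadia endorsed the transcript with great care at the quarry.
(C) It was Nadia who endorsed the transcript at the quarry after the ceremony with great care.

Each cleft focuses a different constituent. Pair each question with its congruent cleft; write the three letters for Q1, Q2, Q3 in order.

Q1 asks about the subject (agent); cleft (C) focuses "Nadia", which is the subject (agent) — so Q1 → C.
Q2 asks about the manner; cleft (A) focuses "with great care", which is the manner — so Q2 → A.
Q3 asks about the time; cleft (B) focuses "after the ceremony", which is the time — so Q3 → B.
Mapping: Q1→C, Q2→A, Q3→B.

CAB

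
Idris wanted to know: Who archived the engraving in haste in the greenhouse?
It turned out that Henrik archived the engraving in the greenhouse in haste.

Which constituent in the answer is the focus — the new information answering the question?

Henrik

The wh-word "who" asks about the subject (agent).
In the answer, "the engraving", "in haste" and "in the greenhouse" are given — repeated from the question.
The constituent filling the subject (agent) gap is "Henrik"; that is the focus and would carry nuclear stress.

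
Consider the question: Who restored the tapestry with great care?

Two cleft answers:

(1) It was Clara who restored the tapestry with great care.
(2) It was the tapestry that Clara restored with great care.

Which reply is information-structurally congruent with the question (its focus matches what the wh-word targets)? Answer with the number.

The question word "who" targets the subject (agent).
Option (1) clefts "Clara" — that matches what the question asks about.
Option (2) clefts "the tapestry" — the direct object, not what was asked.
So the congruent reply is (1).

1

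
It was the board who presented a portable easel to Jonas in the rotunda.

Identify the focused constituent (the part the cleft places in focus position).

the board

In an it-cleft "It was X that/who ...", the clefted constituent X is the focus; the that/who-clause expresses the presupposed open proposition.
Here the focus is "the board". The backgrounded (presupposed) material includes "a portable easel", "to Jonas" and "in the rotunda".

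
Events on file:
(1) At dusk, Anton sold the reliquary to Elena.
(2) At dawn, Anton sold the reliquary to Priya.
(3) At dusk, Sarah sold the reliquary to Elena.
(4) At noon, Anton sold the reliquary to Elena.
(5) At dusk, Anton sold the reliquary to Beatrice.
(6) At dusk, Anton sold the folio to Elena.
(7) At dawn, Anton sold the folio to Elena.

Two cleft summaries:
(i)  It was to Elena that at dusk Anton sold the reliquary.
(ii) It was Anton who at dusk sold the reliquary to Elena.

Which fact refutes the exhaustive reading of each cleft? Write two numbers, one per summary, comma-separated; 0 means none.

Summary (i) focuses "Elena" (the recipient); background agent = Anton, thing = the reliquary, setting = at dusk. Fact (5) matches that background with recipient = Beatrice — refutes (i).
Summary (ii) focuses "Anton" (the agent); background thing = the reliquary, recipient = Elena, setting = at dusk. Fact (3) matches that background with agent = Sarah — refutes (ii).

5, 3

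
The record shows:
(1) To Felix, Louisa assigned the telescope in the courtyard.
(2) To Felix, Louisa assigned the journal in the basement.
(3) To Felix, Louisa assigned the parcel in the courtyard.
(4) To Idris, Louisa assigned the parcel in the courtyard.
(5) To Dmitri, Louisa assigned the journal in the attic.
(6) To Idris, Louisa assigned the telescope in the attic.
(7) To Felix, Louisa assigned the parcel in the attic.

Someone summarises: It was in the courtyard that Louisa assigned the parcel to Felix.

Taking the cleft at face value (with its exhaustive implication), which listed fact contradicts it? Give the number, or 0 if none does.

Focus of the cleft: "in the courtyard" (the setting). Presupposed background: same agent, thing, recipient (Louisa / the parcel / Felix).
The exhaustive reading says no other setting fits that background.
But fact (7) also has same agent, thing, recipient (Louisa / the parcel / Felix), with setting = in the attic — so the exhaustive reading fails.

7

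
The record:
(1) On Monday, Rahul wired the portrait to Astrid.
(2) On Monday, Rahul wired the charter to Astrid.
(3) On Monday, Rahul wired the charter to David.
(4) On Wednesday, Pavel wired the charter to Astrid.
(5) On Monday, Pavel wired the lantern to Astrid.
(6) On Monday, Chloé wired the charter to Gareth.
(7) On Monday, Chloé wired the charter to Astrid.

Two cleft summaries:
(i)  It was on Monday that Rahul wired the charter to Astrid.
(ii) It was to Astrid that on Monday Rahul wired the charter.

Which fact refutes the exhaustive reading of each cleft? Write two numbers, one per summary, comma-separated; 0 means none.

(i): focus "on Monday". No fact shares agent = Rahul, thing = the charter, recipient = Astrid with a different setting. 0.
(ii): focus "Astrid". Looking for agent = Rahul, thing = the charter, setting = on Monday with some other recipient — fact (3) has David there. Refuted.

0, 3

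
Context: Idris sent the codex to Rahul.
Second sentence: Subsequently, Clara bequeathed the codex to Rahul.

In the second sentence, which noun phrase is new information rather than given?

Clara

"the codex" and "Rahul" in the second sentence are given — already mentioned in the context.
"Clara" has no antecedent in the context; it is discourse-new.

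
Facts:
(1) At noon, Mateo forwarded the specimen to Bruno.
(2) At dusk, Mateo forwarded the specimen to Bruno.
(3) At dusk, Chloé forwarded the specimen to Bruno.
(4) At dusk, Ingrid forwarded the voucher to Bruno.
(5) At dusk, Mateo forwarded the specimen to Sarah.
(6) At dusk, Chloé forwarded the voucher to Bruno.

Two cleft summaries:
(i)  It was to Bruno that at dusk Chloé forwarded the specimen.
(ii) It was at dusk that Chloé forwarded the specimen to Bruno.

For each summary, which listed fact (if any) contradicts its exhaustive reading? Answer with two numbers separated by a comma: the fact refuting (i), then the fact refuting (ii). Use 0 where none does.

0, 0

Summary (i) focuses "Bruno" (the recipient); background Chloé as agent and the specimen as thing and at dusk as setting. No fact matches that background with a different recipient, so 0.
Summary (ii) focuses "at dusk" (the setting); background Chloé as agent and the specimen as thing and Bruno as recipient. No fact matches that background with a different setting, so 0.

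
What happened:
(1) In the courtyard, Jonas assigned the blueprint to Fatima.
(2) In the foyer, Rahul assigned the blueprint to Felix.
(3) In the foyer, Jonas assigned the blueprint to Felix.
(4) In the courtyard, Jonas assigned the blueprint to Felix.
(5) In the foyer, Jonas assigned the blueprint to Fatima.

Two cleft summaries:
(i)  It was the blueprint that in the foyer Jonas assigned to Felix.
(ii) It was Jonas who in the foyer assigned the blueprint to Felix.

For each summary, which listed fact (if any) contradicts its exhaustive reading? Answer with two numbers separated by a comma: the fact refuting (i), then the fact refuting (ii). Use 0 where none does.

0, 2

Summary (i) focuses "the blueprint" (the thing); background same agent, recipient, setting (Jonas / Felix / in the foyer). No fact matches that background with a different thing, so 0.
Summary (ii) focuses "Jonas" (the agent); background same thing, recipient, setting (the blueprint / Felix / in the foyer). Fact (2) matches that background with agent = Rahul — refutes (ii).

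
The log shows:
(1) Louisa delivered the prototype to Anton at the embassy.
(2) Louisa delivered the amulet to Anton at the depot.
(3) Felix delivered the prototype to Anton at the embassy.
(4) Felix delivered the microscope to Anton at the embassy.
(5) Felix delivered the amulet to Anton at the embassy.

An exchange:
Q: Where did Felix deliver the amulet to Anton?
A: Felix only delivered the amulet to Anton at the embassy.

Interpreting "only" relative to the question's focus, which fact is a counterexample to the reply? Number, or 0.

Answering "Where did ...?" puts focus on the setting — here, "at the embassy".
So "only" ranges over settings; the rest (agent = Felix, thing = the amulet, recipient = Anton) is presupposed.
No fact keeps agent = Felix, thing = the amulet, recipient = Anton while changing the setting; every other fact differs on something backgrounded. The reply stands.
(Fact (3) would refute a reading with focus on the thing — but that is not what the question asks.)

0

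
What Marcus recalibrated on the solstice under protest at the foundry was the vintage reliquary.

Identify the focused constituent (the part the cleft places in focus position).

In a pseudo-cleft "What ... was X", the post-copular constituent X is the focus.
Here the focus is "the vintage reliquary". The backgrounded (presupposed) material includes "Marcus", "on the solstice", "under protest" and "at the foundry".

the vintage reliquary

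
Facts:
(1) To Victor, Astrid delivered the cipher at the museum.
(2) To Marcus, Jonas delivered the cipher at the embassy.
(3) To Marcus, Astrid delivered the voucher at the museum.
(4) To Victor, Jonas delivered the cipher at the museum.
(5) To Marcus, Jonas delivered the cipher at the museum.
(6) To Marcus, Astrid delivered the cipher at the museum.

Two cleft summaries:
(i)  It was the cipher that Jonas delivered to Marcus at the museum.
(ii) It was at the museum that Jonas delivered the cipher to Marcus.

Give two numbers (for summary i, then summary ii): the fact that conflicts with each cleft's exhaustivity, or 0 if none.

0, 2

(i): focus "the cipher". No fact shares Jonas as agent and Marcus as recipient and at the museum as setting with a different thing. 0.
(ii): focus "at the museum". Looking for Jonas as agent and the cipher as thing and Marcus as recipient with some other setting — fact (2) has at the embassy there. Refuted.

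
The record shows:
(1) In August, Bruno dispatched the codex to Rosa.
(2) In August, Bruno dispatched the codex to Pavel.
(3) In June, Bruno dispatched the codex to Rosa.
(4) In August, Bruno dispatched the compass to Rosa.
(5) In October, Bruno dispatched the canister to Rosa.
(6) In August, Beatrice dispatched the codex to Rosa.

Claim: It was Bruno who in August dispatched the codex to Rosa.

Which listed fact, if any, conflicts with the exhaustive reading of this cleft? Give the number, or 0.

6

The cleft puts "Bruno" in focus and presupposes the open proposition with thing = the codex, recipient = Rosa, setting = in August.
The exhaustive reading says no other agent fits that background.
Fact (6) shares the background but with agent = Beatrice; exhaustivity is violated.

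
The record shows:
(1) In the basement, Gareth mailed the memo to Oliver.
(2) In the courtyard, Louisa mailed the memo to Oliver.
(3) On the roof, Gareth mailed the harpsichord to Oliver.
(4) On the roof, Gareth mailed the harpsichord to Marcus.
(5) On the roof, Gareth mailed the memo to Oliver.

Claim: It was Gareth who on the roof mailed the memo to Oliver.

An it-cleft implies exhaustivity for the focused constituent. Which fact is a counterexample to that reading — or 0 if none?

The cleft puts "Gareth" in focus and presupposes the open proposition with same thing, recipient, setting (the memo / Oliver / on the roof).
The exhaustive reading says no other agent fits that background.
No listed fact matches the background with a different agent. Exhaustivity holds.

0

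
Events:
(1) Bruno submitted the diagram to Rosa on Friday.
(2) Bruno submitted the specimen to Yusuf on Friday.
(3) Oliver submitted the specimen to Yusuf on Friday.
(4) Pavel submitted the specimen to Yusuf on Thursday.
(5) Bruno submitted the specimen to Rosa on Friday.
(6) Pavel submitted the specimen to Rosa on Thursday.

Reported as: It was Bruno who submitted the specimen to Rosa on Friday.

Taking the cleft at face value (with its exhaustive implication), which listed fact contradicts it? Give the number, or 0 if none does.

Focus of the cleft: "Bruno" (the agent). Presupposed background: thing = the specimen, recipient = Rosa, setting = on Friday.
The exhaustive reading says no other agent fits that background.
Every other fact differs from the presupposition on some backgrounded slot, so none challenges the exhaustivity.

0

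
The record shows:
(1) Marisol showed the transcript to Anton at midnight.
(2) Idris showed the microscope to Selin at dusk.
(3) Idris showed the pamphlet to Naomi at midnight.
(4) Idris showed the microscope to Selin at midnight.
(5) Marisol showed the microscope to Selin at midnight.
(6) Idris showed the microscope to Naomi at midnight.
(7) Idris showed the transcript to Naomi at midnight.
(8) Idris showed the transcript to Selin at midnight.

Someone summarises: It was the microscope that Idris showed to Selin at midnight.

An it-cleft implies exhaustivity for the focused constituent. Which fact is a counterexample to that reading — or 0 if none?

The cleft puts "the microscope" in focus and presupposes the open proposition with same agent, recipient, setting (Idris / Selin / at midnight).
Exhaustivity: the microscope is the only thing satisfying that background.
But fact (8) also has same agent, recipient, setting (Idris / Selin / at midnight), with thing = the transcript — so the exhaustive reading fails.

8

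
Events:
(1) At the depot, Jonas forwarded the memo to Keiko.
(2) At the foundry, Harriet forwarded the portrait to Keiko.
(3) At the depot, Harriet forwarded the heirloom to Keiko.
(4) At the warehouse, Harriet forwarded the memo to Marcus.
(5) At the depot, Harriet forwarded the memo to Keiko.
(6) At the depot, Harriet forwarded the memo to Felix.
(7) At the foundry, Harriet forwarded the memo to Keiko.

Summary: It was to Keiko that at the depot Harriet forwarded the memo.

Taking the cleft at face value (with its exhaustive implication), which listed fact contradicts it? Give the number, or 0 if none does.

The cleft puts "Keiko" in focus and presupposes the open proposition with same agent, thing, setting (Harriet / the memo / at the depot).
The exhaustive reading says no other recipient fits that background.
Fact (6) shares the background but with recipient = Felix; exhaustivity is violated.

6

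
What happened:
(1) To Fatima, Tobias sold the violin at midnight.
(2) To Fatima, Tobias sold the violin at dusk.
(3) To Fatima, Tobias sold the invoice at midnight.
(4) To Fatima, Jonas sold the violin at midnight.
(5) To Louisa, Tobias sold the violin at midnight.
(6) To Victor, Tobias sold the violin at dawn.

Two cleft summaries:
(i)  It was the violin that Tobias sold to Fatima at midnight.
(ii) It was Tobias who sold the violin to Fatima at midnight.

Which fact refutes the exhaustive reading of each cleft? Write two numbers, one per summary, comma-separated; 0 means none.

Summary (i) focuses "the violin" (the thing); background Tobias as agent and Fatima as recipient and at midnight as setting. Fact (3) matches that background with thing = the invoice — refutes (i).
Summary (ii) focuses "Tobias" (the agent); background the violin as thing and Fatima as recipient and at midnight as setting. Fact (4) matches that background with agent = Jonas — refutes (ii).

3, 4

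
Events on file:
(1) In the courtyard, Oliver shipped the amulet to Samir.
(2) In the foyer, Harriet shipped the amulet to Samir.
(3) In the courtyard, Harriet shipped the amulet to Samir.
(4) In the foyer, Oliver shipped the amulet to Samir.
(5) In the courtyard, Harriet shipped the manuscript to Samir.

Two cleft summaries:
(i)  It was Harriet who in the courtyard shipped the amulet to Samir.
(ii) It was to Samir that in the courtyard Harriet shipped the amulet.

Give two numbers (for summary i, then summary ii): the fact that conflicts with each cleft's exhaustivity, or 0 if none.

1, 0

(i): focus "Harriet". Looking for same thing, recipient, setting (the amulet / Samir / in the courtyard) with some other agent — fact (1) has Oliver there. Refuted.
(ii): focus "Samir". No fact shares same agent, thing, setting (Harriet / the amulet / in the courtyard) with a different recipient. 0.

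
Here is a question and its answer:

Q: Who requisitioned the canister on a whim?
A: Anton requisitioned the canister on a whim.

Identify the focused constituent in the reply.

The wh-word "who" asks about the subject (agent).
In the answer, "the canister" and "on a whim" are given — repeated from the question.
The constituent filling the subject (agent) gap is "Anton"; that is the focus and would carry nuclear stress.

Anton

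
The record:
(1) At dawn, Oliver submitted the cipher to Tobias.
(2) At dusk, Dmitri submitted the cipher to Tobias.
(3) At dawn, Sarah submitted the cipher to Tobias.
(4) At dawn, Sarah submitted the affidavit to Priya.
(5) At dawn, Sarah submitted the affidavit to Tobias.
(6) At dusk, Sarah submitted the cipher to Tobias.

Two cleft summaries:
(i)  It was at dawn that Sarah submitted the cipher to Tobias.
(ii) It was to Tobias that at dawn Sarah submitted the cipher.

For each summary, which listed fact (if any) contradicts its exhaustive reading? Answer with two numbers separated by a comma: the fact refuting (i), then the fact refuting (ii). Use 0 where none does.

(i): focus "at dawn". Looking for same agent, thing, recipient (Sarah / the cipher / Tobias) with some other setting — fact (6) has at dusk there. Refuted.
(ii): focus "Tobias". No fact shares same agent, thing, setting (Sarah / the cipher / at dawn) with a different recipient. 0.

6, 0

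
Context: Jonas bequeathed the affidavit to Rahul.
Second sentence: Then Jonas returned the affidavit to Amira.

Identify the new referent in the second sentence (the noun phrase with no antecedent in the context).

Amira

"Jonas" and "the affidavit" in the second sentence are given — already mentioned in the context.
"Amira" has no antecedent in the context; it is discourse-new.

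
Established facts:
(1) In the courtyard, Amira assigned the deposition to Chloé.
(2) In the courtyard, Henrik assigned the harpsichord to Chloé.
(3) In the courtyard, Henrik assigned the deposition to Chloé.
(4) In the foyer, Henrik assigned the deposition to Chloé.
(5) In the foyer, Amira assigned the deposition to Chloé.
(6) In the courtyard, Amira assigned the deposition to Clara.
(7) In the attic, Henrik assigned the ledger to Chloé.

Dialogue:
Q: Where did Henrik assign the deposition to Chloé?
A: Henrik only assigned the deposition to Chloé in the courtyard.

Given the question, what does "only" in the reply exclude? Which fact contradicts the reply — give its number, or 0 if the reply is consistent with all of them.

Answering "Where did ...?" puts focus on the setting — here, "in the courtyard".
"Only" then excludes alternative settings while the background — same agent, thing, recipient (Henrik / the deposition / Chloé) — is held fixed.
Fact (4) shares the background with a different setting (in the foyer) — counterexample.
(Fact (2) would refute a reading with focus on the thing — but that is not what the question asks.)

4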